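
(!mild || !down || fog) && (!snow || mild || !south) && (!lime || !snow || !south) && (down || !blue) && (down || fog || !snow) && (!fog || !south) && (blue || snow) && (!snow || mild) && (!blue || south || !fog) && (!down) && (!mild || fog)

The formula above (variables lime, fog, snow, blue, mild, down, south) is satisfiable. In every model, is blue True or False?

False

Suppose blue = true.
(down) alone gives down = true.
That conflicts with the unit clause (!down).
So every satisfying assignment has blue = False.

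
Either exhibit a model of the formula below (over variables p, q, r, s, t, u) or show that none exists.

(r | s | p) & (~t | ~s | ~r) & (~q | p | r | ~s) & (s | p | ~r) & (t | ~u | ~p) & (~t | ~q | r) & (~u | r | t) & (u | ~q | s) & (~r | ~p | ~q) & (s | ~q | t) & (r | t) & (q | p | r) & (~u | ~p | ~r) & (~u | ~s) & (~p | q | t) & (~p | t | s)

p=1,  q=0,  r=0,  s=1,  t=1,  u=0

Suppose r = 0.
(t) alone gives t = 1.
(~q) alone gives q = 0.
(p) alone gives p = 1.
Suppose u = 0.
No clause remains; s is free.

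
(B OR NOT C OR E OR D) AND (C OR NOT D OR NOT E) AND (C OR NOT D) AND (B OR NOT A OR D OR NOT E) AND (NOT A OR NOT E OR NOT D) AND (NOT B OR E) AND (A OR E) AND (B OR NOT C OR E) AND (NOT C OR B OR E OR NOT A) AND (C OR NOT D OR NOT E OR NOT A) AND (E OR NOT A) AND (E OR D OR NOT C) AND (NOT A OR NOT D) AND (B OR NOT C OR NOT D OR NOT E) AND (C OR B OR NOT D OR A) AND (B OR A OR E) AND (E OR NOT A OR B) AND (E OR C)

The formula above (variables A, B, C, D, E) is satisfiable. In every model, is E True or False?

Suppose E = false.
(NOT B) alone gives B = false.
(A) alone gives A = true.
Now (NOT A) is unsatisfied and unit — conflict.
So every satisfying assignment has E = True.

True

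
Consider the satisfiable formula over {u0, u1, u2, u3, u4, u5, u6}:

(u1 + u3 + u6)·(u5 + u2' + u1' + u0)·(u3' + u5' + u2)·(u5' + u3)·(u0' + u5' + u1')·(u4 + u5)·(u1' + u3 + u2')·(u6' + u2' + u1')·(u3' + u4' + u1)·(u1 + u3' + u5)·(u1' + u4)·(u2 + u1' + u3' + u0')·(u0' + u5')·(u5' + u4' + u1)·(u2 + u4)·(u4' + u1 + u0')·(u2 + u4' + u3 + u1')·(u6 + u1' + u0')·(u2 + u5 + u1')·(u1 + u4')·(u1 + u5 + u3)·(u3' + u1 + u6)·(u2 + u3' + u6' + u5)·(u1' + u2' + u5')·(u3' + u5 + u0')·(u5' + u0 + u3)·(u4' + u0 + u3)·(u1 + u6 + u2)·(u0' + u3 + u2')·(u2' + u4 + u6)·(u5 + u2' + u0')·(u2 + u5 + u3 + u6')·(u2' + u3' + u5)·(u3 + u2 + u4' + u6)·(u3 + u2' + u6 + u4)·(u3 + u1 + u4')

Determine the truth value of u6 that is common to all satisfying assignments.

True

Suppose u6 = 0.
Try u1 = 1.
(u4) alone gives u4 = 1.
(u0') alone gives u0 = 0.
(u3) alone gives u3 = 1.
Try u5 = 1.
(u2) alone gives u2 = 1.
But (u2') is also a unit clause — contradiction.
That branch fails; take u5 = 0 instead.
(u2') alone gives u2 = 0.
But (u2) is also a unit clause — contradiction.
Either choice for u5 ends in contradiction.
That branch fails; take u1 = 0 instead.
(u3) alone gives u3 = 1.
But (u3') is also a unit clause — contradiction.
Either choice for u1 ends in contradiction.
So every satisfying assignment has u6 = True.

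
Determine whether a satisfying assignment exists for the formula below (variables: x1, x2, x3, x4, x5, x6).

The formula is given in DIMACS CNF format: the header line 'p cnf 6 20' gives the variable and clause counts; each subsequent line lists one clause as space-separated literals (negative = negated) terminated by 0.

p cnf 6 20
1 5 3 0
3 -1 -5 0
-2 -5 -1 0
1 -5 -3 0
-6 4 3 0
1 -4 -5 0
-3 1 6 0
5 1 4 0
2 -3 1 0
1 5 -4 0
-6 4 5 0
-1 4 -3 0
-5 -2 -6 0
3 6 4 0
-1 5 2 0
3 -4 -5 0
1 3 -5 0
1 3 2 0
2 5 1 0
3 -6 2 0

Branch on x1: set x1 = True.
Branch on x3: set x3 = False.
(¬x5) alone gives x5 = False.
(x2) alone gives x2 = True.
Branch on x6: set x6 = False.
(x4) alone gives x4 = True.
All clauses are satisfied.
A satisfying assignment: x1=True, x2=True, x3=False, x4=True, x5=False, x6=False.

Satisfiable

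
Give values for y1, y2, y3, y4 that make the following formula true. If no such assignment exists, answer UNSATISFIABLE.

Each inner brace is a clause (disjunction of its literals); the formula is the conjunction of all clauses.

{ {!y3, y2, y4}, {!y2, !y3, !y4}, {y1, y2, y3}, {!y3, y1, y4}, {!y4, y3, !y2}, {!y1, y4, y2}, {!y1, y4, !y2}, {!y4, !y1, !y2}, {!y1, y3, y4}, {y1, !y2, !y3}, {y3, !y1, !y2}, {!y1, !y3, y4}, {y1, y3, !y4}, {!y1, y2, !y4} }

y1: false, y2: false, y3: true, y4: true

Try y3 = true.
Try y2 = false.
From the singleton clause (y4), y4 = true.
From the singleton clause (!y1), y1 = false.
All clauses are satisfied.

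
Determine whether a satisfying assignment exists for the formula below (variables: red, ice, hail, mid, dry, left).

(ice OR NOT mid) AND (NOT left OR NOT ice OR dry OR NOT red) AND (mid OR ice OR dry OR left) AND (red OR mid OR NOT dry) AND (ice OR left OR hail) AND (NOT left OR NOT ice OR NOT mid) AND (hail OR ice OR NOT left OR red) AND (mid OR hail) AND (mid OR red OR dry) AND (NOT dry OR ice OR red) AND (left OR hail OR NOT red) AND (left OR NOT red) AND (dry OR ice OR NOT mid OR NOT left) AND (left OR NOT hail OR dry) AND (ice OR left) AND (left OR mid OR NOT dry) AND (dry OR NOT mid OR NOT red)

Try ice = false.
(NOT mid) alone gives mid = false.
(hail) alone gives hail = true.
(left) alone gives left = true.
Try red = true.
All clauses hold; dry can take either value.
A satisfying assignment: red=true, ice=false, hail=true, mid=false, dry=true, left=true.

Yes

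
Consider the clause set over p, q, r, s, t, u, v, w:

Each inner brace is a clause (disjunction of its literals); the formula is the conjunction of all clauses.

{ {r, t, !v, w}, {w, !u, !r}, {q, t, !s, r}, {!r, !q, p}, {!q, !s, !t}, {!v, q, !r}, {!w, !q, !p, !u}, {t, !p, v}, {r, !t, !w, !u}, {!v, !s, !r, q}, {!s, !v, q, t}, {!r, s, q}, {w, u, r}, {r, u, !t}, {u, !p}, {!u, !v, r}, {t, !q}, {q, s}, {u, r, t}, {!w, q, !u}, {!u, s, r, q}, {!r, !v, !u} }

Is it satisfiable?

Suppose u = true.
Suppose w = false.
The clause (!r) is unit, so r = false.
The clause (!v) is unit, so v = false.
Suppose t = true.
Suppose q = true.
The clause (!s) is unit, so s = false.
No clause remains; p is free.
A satisfying assignment: p ↦ false; q ↦ true; r ↦ false; s ↦ false; t ↦ true; u ↦ true; v ↦ false; w ↦ false.

Yes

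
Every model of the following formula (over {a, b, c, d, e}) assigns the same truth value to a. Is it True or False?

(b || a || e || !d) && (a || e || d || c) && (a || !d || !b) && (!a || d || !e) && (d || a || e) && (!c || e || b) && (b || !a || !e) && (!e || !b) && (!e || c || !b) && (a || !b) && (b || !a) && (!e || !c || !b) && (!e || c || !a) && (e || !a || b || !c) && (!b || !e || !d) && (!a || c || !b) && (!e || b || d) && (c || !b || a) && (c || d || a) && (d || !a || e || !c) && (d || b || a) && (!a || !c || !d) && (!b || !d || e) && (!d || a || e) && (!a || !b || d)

False

Suppose a = true.
(b) alone gives b = true.
(!e) alone gives e = false.
(c) alone gives c = true.
(d) alone gives d = true.
Now (!d) is unsatisfied and unit — conflict.
So every satisfying assignment has a = False.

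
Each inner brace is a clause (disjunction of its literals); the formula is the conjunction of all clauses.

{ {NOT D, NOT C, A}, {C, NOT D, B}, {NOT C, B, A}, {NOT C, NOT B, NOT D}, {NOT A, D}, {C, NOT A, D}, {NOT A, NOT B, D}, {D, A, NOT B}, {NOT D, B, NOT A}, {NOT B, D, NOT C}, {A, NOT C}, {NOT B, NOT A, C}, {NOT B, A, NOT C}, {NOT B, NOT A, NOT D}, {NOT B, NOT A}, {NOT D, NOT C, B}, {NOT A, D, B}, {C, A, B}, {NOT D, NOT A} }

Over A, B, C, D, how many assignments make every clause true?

There are 2^4 = 16 truth assignments over (A, B, C, D).
Check each against the 19 clauses (columns in the order A, B, C, D):
  F F F F  ✗ fails (C OR A OR B)
  F F F T  ✗ fails (C OR NOT D OR B)
  F F T F  ✗ fails (NOT C OR B OR A)
  F F T T  ✗ fails (NOT D OR NOT C OR A)
  F T F F  ✗ fails (D OR A OR NOT B)
  F T F T  ✓ satisfies all
  F T T F  ✗ fails (D OR A OR NOT B)
  F T T T  ✗ fails (NOT D OR NOT C OR A)
  T F F F  ✗ fails (NOT A OR D)
  T F F T  ✗ fails (C OR NOT D OR B)
  T F T F  ✗ fails (NOT A OR D)
  T F T T  ✗ fails (NOT D OR B OR NOT A)
  T T F F  ✗ fails (NOT A OR D)
  T T F T  ✗ fails (NOT B OR NOT A OR C)
  T T T F  ✗ fails (NOT A OR D)
  T T T T  ✗ fails (NOT C OR NOT B OR NOT D)
1 of the 16 rows is a model.

1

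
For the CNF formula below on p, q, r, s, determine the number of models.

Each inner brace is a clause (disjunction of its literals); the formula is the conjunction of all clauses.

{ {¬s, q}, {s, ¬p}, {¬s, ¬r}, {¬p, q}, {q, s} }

There are 2^4 = 16 truth assignments over (p, q, r, s).
Check each against the 5 clauses (columns in the order p, q, r, s):
  F F F F  ✗ fails (q ∨ s)
  F F F T  ✗ fails (¬s ∨ q)
  F F T F  ✗ fails (q ∨ s)
  F F T T  ✗ fails (¬s ∨ q)
  F T F F  ✓ satisfies all
  F T F T  ✓ satisfies all
  F T T F  ✓ satisfies all
  F T T T  ✗ fails (¬s ∨ ¬r)
  T F F F  ✗ fails (s ∨ ¬p)
  T F F T  ✗ fails (¬s ∨ q)
  T F T F  ✗ fails (s ∨ ¬p)
  T F T T  ✗ fails (¬s ∨ q)
  T T F F  ✗ fails (s ∨ ¬p)
  T T F T  ✓ satisfies all
  T T T F  ✗ fails (s ∨ ¬p)
  T T T T  ✗ fails (¬s ∨ ¬r)
4 of the 16 rows are models.

4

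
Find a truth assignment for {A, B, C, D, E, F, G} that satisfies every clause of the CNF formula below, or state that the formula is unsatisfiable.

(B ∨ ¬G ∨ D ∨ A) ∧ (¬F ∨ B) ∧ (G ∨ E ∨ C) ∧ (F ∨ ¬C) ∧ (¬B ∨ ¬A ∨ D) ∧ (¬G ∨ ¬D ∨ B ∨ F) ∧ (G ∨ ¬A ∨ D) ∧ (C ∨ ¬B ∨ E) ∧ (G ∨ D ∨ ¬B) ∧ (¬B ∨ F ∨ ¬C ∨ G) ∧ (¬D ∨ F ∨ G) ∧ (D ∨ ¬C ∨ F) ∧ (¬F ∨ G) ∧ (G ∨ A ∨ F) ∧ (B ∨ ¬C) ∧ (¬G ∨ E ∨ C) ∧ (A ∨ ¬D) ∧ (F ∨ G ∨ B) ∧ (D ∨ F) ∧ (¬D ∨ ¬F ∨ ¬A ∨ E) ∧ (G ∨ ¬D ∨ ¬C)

A ↦ False; B ↦ True; C ↦ True; D ↦ False; E ↦ False; F ↦ True; G ↦ True

Case F = True:
(B) alone gives B = True.
(G) alone gives G = True.
Case A = False:
(¬D) alone gives D = False.
Case C = True:
All clauses hold; E can take either value.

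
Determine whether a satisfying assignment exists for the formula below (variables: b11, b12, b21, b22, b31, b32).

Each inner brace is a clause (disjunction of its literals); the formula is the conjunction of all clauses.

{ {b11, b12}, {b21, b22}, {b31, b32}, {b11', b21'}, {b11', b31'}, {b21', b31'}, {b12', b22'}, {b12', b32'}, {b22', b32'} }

Suppose b11 = 1.
Unit clause (b21') forces b21 = 0.
Unit clause (b22) forces b22 = 1.
Unit clause (b31') forces b31 = 0.
Unit clause (b32) forces b32 = 1.
That conflicts with the unit clause (b32').
Backtrack on b11: now try b11 = 0.
Unit clause (b12) forces b12 = 1.
Unit clause (b22') forces b22 = 0.
Unit clause (b21) forces b21 = 1.
Unit clause (b31') forces b31 = 0.
Unit clause (b32) forces b32 = 1.
That conflicts with the unit clause (b32').
Neither b11 = 1 nor b11 = 0 works.
No assignment satisfies every clause.

Unsatisfiable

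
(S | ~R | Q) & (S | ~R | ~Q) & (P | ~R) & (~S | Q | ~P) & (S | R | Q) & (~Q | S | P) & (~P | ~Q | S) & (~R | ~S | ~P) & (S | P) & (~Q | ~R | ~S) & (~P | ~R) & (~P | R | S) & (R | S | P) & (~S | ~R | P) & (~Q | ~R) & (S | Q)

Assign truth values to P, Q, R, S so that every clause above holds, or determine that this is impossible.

Branch on P: set P = 0.
(~R) alone gives R = 0.
(S) alone gives S = 1.
No clause remains; Q is free.

P ↦ 0, Q ↦ 1, R ↦ 0, S ↦ 1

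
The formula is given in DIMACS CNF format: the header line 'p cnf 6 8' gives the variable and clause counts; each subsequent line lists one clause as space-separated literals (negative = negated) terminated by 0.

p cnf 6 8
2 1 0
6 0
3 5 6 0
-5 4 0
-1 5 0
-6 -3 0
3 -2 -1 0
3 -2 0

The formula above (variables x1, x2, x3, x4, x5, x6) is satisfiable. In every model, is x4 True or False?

True

Suppose x4 = False.
(x6) alone gives x6 = True.
(¬x5) alone gives x5 = False.
(¬x1) alone gives x1 = False.
(x2) alone gives x2 = True.
(¬x3) alone gives x3 = False.
Now (x3) is unsatisfied and unit — conflict.
So every satisfying assignment has x4 = True.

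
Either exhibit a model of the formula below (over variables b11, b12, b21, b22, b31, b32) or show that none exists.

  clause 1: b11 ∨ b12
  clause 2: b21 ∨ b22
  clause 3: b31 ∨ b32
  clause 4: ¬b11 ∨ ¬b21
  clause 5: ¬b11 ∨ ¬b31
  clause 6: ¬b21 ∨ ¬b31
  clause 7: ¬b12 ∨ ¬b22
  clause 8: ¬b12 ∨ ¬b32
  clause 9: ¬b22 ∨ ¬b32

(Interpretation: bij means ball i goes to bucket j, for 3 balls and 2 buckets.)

Branch on b11: set b11 = True.
(¬b21) alone gives b21 = False.
(b22) alone gives b22 = True.
(¬b31) alone gives b31 = False.
(b32) alone gives b32 = True.
But (¬b32) is also a unit clause — contradiction.
Backtrack on b11: now try b11 = False.
(b12) alone gives b12 = True.
(¬b22) alone gives b22 = False.
(b21) alone gives b21 = True.
(¬b31) alone gives b31 = False.
(b32) alone gives b32 = True.
But (¬b32) is also a unit clause — contradiction.
Either choice for b11 ends in contradiction.

UNSATISFIABLE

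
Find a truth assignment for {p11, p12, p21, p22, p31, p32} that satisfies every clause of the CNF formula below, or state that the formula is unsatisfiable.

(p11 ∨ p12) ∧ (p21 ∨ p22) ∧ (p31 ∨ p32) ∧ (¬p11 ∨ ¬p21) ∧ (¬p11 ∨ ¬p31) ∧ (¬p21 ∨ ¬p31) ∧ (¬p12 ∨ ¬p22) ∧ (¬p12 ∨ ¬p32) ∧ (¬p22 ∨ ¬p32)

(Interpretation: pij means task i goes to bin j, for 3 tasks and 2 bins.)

Branch on p11: set p11 = True.
(¬p21) alone gives p21 = False.
(p22) alone gives p22 = True.
(¬p31) alone gives p31 = False.
(p32) alone gives p32 = True.
Now (¬p32) is unsatisfied and unit — conflict.
That branch fails; take p11 = False instead.
(p12) alone gives p12 = True.
(¬p22) alone gives p22 = False.
(p21) alone gives p21 = True.
(¬p31) alone gives p31 = False.
(p32) alone gives p32 = True.
Now (¬p32) is unsatisfied and unit — conflict.
Neither p11 = True nor p11 = False works.

UNSATISFIABLE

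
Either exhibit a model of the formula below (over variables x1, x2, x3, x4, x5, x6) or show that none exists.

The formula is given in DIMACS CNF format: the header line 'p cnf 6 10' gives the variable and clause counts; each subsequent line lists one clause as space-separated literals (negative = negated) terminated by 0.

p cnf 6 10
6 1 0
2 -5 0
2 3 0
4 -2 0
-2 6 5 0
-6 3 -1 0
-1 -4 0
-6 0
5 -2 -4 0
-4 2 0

x1 ↦ True, x2 ↦ False, x3 ↦ True, x4 ↦ False, x5 ↦ False, x6 ↦ False

The clause (¬x6) is unit, so x6 = False.
The clause (x1) is unit, so x1 = True.
The clause (¬x4) is unit, so x4 = False.
The clause (¬x2) is unit, so x2 = False.
The clause (¬x5) is unit, so x5 = False.
The clause (x3) is unit, so x3 = True.
Every clause now holds.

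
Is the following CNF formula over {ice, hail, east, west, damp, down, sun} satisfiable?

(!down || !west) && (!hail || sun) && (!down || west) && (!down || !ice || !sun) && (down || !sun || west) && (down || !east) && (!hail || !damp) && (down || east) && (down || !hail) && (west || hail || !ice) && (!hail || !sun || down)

No, unsatisfiable

Branch on down: set down = false.
(!east) alone gives east = false.
That conflicts with the unit clause (east).
Undo down and try down = true.
(!west) alone gives west = false.
That conflicts with the unit clause (west).
Both values of down lead to a conflict.
No assignment satisfies every clause.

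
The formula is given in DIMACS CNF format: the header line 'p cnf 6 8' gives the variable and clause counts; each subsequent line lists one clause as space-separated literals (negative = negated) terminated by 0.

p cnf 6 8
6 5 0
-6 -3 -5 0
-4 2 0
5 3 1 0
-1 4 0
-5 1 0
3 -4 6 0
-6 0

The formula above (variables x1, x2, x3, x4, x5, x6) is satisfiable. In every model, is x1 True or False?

Suppose x1 = False.
(¬x5) alone gives x5 = False.
(x6) alone gives x6 = True.
But (¬x6) is also a unit clause — contradiction.
So every satisfying assignment has x1 = True.

True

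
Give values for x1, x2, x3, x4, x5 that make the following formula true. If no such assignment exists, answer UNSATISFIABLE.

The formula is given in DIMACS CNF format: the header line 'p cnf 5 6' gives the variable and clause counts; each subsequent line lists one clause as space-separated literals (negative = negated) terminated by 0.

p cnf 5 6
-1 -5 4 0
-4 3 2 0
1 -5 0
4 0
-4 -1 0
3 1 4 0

(x4) alone gives x4 = True.
(¬x1) alone gives x1 = False.
(¬x5) alone gives x5 = False.
Suppose x3 = False.
(x2) alone gives x2 = True.
Every clause now holds.

x1: False, x2: True, x3: False, x4: True, x5: False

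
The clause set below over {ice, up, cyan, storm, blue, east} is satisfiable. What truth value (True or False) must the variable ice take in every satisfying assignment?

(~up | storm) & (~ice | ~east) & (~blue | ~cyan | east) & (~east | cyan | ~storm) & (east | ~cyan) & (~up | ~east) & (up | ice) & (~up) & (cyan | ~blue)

True

Suppose ice = 0.
(up) alone gives up = 1.
But (~up) is also a unit clause — contradiction.
So every satisfying assignment has ice = True.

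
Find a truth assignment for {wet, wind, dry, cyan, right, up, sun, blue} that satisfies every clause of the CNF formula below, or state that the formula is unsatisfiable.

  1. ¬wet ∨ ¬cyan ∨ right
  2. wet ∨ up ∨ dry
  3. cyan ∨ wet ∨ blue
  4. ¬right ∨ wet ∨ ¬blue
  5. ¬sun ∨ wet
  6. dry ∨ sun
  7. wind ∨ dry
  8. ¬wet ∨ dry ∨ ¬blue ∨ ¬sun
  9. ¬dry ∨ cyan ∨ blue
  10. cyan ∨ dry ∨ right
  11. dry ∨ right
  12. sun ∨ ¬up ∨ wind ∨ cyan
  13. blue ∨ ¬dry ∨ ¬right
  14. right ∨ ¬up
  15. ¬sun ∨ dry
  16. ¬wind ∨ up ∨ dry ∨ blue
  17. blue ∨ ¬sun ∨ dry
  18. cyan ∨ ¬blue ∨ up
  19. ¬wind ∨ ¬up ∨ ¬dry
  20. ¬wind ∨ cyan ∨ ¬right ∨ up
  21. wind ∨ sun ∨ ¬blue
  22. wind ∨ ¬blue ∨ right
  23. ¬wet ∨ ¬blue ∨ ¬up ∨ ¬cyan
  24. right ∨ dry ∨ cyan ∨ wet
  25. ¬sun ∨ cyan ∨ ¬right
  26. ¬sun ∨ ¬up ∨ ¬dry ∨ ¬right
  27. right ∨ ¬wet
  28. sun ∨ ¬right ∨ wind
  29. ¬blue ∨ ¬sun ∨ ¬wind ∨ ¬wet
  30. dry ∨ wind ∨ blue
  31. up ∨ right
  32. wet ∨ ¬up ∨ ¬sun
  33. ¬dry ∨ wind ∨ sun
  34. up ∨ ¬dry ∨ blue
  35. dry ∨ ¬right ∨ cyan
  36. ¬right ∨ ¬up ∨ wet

wet=True,  wind=False,  dry=True,  cyan=True,  right=True,  up=False,  sun=True,  blue=True

Branch on sun: set sun = True.
(wet) alone gives wet = True.
(dry) alone gives dry = True.
(right) alone gives right = True.
(blue) alone gives blue = True.
(cyan) alone gives cyan = True.
(¬up) alone gives up = False.
(¬wind) alone gives wind = False.
Every clause now holds.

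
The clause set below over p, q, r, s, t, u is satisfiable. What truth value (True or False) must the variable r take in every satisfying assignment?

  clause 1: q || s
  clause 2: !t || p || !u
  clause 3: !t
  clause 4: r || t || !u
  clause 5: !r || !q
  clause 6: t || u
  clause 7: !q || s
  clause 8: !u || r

Suppose r = false.
From the singleton clause (!t), t = false.
From the singleton clause (!u), u = false.
That conflicts with the unit clause (u).
So every satisfying assignment has r = True.

True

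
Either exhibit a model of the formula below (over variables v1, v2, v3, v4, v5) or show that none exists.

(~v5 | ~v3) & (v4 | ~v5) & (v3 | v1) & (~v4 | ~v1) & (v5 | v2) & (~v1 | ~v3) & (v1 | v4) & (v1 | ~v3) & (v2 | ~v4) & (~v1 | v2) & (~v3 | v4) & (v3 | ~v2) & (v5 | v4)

UNSATISFIABLE

Try v5 = 0.
The clause (v2) is unit, so v2 = 1.
The clause (v3) is unit, so v3 = 1.
The clause (~v1) is unit, so v1 = 0.
But (v1) is also a unit clause — contradiction.
Undo v5 and try v5 = 1.
The clause (~v3) is unit, so v3 = 0.
The clause (v4) is unit, so v4 = 1.
The clause (v1) is unit, so v1 = 1.
But (~v1) is also a unit clause — contradiction.
Both values of v5 lead to a conflict.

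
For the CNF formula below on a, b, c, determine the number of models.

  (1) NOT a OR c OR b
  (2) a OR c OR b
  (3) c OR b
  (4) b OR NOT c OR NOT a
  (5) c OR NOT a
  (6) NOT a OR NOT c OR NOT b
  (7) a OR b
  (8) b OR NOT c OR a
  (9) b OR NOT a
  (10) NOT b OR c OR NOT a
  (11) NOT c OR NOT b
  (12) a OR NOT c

1

There are 2^3 = 8 truth assignments over (a, b, c).
Check each against the 12 clauses (columns in the order a, b, c):
  F F F  ✗ fails (a OR c OR b)
  F F T  ✗ fails (a OR b)
  F T F  ✓ satisfies all
  F T T  ✗ fails (NOT c OR NOT b)
  T F F  ✗ fails (NOT a OR c OR b)
  T F T  ✗ fails (b OR NOT c OR NOT a)
  T T F  ✗ fails (c OR NOT a)
  T T T  ✗ fails (NOT a OR NOT c OR NOT b)
1 of the 8 rows is a model.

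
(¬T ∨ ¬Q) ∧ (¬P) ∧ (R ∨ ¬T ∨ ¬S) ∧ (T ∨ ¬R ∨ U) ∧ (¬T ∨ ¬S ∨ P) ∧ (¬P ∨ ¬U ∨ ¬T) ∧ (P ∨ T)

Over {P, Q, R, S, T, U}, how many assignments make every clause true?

There are 2^6 = 64 truth assignments over (P, Q, R, S, T, U).
Split on U. With U = True, the clauses containing U are satisfied and ¬U drops from the rest; 2 of the 2^5 = 32 assignments to the other variables satisfy what remains.
With U = False, by the same count on the reduced clause set, 2 assignments work.
(One model: P=F, Q=F, R=F, S=F, T=T, U=F.)
Total: 2 + 2 = 4.

4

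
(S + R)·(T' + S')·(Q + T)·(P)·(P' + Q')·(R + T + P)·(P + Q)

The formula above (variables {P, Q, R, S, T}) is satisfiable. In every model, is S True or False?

False

Suppose S = 1.
The clause (T') is unit, so T = 0.
The clause (Q) is unit, so Q = 1.
The clause (P) is unit, so P = 1.
Now (P') is unsatisfied and unit — conflict.
So every satisfying assignment has S = False.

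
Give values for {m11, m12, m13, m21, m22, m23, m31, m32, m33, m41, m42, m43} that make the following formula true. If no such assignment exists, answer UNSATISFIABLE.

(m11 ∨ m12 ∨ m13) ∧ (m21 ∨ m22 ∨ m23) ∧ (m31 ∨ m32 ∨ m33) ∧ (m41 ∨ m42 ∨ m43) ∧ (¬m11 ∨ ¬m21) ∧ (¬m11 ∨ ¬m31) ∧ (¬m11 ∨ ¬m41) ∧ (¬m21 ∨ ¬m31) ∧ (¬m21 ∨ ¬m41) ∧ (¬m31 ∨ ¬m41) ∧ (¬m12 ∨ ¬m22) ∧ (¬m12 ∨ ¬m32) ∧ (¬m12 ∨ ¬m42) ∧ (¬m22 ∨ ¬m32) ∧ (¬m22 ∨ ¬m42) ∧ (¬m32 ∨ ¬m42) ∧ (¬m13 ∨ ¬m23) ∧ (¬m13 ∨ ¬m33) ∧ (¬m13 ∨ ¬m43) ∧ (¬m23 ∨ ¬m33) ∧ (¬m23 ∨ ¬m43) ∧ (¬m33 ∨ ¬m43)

Case m11 = False:
Case m12 = True:
(¬m22) alone gives m22 = False.
(¬m32) alone gives m32 = False.
(¬m42) alone gives m42 = False.
Case m21 = True:
(¬m31) alone gives m31 = False.
(m33) alone gives m33 = True.
(¬m41) alone gives m41 = False.
(m43) alone gives m43 = True.
But (¬m43) is also a unit clause — contradiction.
Undo m21 and try m21 = False.
(m23) alone gives m23 = True.
(¬m13) alone gives m13 = False.
(¬m33) alone gives m33 = False.
(m31) alone gives m31 = True.
(¬m41) alone gives m41 = False.
(m43) alone gives m43 = True.
But (¬m43) is also a unit clause — contradiction.
Either choice for m21 ends in contradiction.
Undo m12 and try m12 = False.
(m13) alone gives m13 = True.
(¬m23) alone gives m23 = False.
(¬m33) alone gives m33 = False.
(¬m43) alone gives m43 = False.
Case m21 = True:
(¬m31) alone gives m31 = False.
(m32) alone gives m32 = True.
(¬m41) alone gives m41 = False.
(m42) alone gives m42 = True.
But (¬m42) is also a unit clause — contradiction.
Undo m21 and try m21 = False.
(m22) alone gives m22 = True.
(¬m32) alone gives m32 = False.
(m31) alone gives m31 = True.
(¬m41) alone gives m41 = False.
(m42) alone gives m42 = True.
But (¬m42) is also a unit clause — contradiction.
Either choice for m21 ends in contradiction.
Either choice for m12 ends in contradiction.
Undo m11 and try m11 = True.
(¬m21) alone gives m21 = False.
(¬m31) alone gives m31 = False.
(¬m41) alone gives m41 = False.
Case m22 = True:
(¬m12) alone gives m12 = False.
(¬m32) alone gives m32 = False.
(m33) alone gives m33 = True.
(¬m42) alone gives m42 = False.
(m43) alone gives m43 = True.
But (¬m43) is also a unit clause — contradiction.
Undo m22 and try m22 = False.
(m23) alone gives m23 = True.
(¬m13) alone gives m13 = False.
(¬m33) alone gives m33 = False.
(m32) alone gives m32 = True.
(¬m12) alone gives m12 = False.
(¬m42) alone gives m42 = False.
(m43) alone gives m43 = True.
But (¬m43) is also a unit clause — contradiction.
Either choice for m22 ends in contradiction.
Either choice for m11 ends in contradiction.

UNSATISFIABLE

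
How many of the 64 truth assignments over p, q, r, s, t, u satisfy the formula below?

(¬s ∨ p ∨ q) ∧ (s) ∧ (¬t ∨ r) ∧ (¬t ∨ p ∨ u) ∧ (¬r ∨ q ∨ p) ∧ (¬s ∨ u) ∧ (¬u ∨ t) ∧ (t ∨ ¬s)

There are 2^6 = 64 truth assignments over (p, q, r, s, t, u).
Split on t. With t = True, the clauses containing t are satisfied and ¬t drops from the rest; 3 of the 2^5 = 32 assignments to the other variables satisfy what remains.
With t = False, by the same count on the reduced clause set, 0 assignments work.
(One model: p=F, q=T, r=T, s=T, t=T, u=T.)
Total: 3 + 0 = 3.

3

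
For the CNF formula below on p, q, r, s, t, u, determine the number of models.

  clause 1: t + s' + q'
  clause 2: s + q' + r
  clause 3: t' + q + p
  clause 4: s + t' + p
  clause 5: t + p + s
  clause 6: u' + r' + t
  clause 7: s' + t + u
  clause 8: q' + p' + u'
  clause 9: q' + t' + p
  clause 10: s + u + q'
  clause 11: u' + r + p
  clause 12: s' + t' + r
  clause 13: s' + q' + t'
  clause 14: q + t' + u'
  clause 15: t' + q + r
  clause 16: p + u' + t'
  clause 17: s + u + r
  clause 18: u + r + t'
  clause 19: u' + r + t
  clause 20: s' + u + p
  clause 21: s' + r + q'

3

There are 2^6 = 64 truth assignments over (p, q, r, s, t, u).
Split on s. With s = 1, the clauses containing s are satisfied and s' drops from the rest; 1 of the 2^5 = 32 assignments to the other variables satisfy what remains.
With s = 0, by the same count on the reduced clause set, 2 assignments work.
(One model: p=T, q=F, r=T, s=F, t=F, u=F.)
Total: 1 + 2 = 3.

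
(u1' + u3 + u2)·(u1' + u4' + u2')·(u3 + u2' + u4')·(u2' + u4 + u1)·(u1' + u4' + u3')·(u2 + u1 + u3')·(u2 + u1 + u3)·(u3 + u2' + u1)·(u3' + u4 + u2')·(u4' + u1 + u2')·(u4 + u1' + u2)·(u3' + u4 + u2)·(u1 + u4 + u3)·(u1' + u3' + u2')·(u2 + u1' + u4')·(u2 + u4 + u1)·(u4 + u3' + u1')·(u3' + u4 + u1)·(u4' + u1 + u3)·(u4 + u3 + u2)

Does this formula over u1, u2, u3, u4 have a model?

Yes

Try u1 = 1.
Try u3 = 0.
From the singleton clause (u2), u2 = 1.
From the singleton clause (u4'), u4 = 0.
Every clause now holds.
A satisfying assignment: u1: 1, u2: 1, u3: 0, u4: 0.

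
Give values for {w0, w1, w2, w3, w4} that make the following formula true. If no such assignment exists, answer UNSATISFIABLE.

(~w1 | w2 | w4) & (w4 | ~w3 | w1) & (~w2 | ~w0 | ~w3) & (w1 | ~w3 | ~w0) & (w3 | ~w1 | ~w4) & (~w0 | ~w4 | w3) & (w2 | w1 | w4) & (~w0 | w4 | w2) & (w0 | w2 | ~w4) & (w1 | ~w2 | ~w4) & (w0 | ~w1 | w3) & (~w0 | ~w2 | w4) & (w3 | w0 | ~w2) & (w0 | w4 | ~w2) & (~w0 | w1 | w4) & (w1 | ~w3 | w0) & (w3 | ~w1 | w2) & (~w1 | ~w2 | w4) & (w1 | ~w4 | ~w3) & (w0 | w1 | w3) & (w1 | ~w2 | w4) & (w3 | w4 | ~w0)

Branch on w1: set w1 = 1.
Branch on w2: set w2 = 1.
From the singleton clause (w4), w4 = 1.
From the singleton clause (w3), w3 = 1.
From the singleton clause (~w0), w0 = 0.
This assignment satisfies each clause.

w0 ↦ 0, w1 ↦ 1, w2 ↦ 1, w3 ↦ 1, w4 ↦ 1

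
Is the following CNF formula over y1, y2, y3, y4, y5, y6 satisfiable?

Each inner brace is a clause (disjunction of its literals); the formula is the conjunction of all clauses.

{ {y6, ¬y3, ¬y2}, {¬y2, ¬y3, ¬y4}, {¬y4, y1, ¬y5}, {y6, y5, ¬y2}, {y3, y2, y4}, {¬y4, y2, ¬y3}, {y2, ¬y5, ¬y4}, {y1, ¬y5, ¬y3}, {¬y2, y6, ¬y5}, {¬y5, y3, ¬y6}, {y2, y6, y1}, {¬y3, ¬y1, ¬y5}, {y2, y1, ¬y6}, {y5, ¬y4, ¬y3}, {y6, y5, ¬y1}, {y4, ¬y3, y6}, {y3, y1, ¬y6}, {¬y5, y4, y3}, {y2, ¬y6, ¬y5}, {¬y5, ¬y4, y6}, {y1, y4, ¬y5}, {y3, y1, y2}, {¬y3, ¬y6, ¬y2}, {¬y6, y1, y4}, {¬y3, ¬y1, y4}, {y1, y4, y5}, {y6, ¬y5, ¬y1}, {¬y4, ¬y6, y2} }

Yes, satisfiable

Try y6 = True.
Try y5 = False.
Try y2 = True.
Unit clause (¬y3) forces y3 = False.
Unit clause (y1) forces y1 = True.
No clause remains; y4 is free.
A satisfying assignment: y1=True; y2=True; y3=False; y4=False; y5=False; y6=True.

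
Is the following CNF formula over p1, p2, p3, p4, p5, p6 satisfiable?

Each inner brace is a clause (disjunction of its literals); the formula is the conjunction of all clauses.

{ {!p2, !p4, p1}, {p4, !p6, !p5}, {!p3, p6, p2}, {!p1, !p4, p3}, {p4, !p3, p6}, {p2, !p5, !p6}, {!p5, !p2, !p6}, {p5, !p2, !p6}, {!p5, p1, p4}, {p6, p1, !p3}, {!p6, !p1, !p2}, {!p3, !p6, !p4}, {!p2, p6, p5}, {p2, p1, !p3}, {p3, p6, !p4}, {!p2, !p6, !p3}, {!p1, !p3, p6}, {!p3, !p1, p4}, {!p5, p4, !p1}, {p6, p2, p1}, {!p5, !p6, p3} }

Suppose p2 = false.
Suppose p3 = false.
Suppose p1 = false.
Unit clause (p6) forces p6 = true.
Unit clause (!p5) forces p5 = false.
No clause remains; p4 is free.
A satisfying assignment: p1: false,  p2: false,  p3: false,  p4: true,  p5: false,  p6: true.

Yes, satisfiable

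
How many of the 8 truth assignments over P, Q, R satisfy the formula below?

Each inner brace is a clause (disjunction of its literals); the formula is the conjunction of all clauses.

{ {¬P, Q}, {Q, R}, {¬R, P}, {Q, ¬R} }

3

There are 2^3 = 8 truth assignments over (P, Q, R).
Check each against the 4 clauses (columns in the order P, Q, R):
  F F F  ✗ fails (Q ∨ R)
  F F T  ✗ fails (¬R ∨ P)
  F T F  ✓ satisfies all
  F T T  ✗ fails (¬R ∨ P)
  T F F  ✗ fails (¬P ∨ Q)
  T F T  ✗ fails (¬P ∨ Q)
  T T F  ✓ satisfies all
  T T T  ✓ satisfies all
3 of the 8 rows are models.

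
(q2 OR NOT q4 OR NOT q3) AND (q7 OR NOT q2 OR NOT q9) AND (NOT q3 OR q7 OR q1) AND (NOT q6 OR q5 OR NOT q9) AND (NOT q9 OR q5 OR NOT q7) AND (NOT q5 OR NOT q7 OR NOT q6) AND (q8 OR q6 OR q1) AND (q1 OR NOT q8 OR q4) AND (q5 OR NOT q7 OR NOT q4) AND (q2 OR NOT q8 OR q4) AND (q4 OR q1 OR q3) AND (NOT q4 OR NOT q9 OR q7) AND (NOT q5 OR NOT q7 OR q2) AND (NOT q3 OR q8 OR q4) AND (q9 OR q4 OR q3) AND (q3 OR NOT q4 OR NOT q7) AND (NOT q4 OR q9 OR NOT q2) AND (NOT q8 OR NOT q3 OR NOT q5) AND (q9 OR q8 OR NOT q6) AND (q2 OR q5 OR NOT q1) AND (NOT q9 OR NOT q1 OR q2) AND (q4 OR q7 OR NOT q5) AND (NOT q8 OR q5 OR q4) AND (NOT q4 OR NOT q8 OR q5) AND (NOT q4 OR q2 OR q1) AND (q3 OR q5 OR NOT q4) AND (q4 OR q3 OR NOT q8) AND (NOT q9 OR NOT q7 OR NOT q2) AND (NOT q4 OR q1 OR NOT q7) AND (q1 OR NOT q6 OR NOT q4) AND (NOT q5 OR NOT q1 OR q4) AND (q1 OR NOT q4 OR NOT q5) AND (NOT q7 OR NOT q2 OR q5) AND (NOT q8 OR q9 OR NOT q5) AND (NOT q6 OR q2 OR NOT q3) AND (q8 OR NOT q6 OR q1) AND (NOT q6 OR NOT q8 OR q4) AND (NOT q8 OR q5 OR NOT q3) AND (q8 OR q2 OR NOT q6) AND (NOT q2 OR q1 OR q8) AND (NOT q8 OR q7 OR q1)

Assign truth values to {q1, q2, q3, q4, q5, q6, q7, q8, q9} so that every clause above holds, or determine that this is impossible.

Branch on q2: set q2 = false.
Branch on q4: set q4 = true.
The clause (NOT q3) is unit, so q3 = false.
The clause (NOT q7) is unit, so q7 = false.
The clause (NOT q9) is unit, so q9 = false.
The clause (q1) is unit, so q1 = true.
The clause (q5) is unit, so q5 = true.
The clause (NOT q8) is unit, so q8 = false.
The clause (NOT q6) is unit, so q6 = false.
All clauses are satisfied.

q1: true; q2: false; q3: false; q4: true; q5: true; q6: false; q7: false; q8: false; q9: false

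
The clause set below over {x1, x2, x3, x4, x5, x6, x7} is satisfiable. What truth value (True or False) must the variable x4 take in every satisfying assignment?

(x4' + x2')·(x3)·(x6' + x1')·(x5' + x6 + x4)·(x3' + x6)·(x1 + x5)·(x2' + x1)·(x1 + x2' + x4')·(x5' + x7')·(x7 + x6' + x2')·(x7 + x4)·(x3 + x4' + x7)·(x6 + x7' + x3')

True

Suppose x4 = 0.
(x3) alone gives x3 = 1.
(x6) alone gives x6 = 1.
(x1') alone gives x1 = 0.
(x5) alone gives x5 = 1.
(x2') alone gives x2 = 0.
(x7') alone gives x7 = 0.
Now (x7) is unsatisfied and unit — conflict.
So every satisfying assignment has x4 = True.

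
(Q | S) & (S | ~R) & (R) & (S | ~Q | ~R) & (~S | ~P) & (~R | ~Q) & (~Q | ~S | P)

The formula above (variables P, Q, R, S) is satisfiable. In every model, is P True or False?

False

Suppose P = 1.
(R) alone gives R = 1.
(S) alone gives S = 1.
Now (~S) is unsatisfied and unit — conflict.
So every satisfying assignment has P = False.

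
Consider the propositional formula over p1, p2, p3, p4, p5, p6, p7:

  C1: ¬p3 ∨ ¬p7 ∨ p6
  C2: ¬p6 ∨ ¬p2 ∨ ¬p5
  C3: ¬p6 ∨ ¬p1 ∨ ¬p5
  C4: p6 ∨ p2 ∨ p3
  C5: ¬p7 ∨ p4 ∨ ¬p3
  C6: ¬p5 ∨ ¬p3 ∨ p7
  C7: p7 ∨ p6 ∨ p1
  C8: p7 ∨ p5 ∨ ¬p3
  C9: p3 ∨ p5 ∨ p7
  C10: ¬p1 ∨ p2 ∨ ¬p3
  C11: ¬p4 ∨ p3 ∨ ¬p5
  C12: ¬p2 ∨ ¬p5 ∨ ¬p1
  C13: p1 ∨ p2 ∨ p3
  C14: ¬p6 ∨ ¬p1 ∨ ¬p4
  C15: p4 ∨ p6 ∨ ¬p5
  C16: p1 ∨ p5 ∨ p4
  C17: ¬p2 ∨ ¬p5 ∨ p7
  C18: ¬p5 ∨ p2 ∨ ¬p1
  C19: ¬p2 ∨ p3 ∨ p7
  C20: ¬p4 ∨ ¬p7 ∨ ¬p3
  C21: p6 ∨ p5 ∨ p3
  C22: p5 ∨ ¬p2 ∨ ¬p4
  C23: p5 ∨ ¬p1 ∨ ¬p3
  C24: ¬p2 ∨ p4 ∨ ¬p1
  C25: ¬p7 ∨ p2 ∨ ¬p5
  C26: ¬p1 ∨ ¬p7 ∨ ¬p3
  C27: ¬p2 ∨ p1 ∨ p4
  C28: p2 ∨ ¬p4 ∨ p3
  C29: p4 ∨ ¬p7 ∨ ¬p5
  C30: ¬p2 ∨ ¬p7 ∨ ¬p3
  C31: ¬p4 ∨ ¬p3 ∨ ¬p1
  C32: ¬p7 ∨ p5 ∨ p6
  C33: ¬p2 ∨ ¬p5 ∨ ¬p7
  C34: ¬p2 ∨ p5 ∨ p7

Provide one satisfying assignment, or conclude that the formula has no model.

Try p3 = False.
Try p6 = True.
Try p2 = False.
(p1) alone gives p1 = True.
(¬p5) alone gives p5 = False.
(p7) alone gives p7 = True.
(¬p4) alone gives p4 = False.
All clauses are satisfied.

p1=True; p2=False; p3=False; p4=False; p5=False; p6=True; p7=True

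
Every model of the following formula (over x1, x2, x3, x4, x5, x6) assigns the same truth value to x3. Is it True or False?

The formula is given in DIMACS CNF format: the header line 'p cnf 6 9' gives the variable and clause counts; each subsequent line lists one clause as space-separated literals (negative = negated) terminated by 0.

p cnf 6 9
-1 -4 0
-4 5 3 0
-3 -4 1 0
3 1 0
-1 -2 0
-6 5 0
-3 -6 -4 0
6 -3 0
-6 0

Suppose x3 = True.
(x6) alone gives x6 = True.
That conflicts with the unit clause (¬x6).
So every satisfying assignment has x3 = False.

False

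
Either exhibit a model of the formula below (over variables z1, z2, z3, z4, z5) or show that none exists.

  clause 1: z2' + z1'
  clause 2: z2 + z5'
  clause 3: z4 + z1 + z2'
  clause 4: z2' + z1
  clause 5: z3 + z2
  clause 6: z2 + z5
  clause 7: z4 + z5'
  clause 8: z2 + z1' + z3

Suppose z2 = 0.
(z5') alone gives z5 = 0.
But (z5) is also a unit clause — contradiction.
Backtrack on z2: now try z2 = 1.
(z1') alone gives z1 = 0.
But (z1) is also a unit clause — contradiction.
Either choice for z2 ends in contradiction.

UNSATISFIABLE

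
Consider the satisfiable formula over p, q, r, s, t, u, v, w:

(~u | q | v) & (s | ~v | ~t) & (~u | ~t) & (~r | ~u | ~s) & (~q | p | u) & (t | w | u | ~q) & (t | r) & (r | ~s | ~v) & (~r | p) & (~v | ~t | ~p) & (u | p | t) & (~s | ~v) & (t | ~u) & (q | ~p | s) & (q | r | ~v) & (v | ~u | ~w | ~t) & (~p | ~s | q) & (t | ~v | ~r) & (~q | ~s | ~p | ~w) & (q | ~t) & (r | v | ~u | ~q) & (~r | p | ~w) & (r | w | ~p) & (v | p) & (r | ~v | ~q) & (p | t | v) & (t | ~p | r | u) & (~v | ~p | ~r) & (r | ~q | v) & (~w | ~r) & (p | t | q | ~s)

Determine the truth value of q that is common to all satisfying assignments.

True

Suppose q = 0.
(~t) alone gives t = 0.
(r) alone gives r = 1.
(p) alone gives p = 1.
(~u) alone gives u = 0.
(s) alone gives s = 1.
That conflicts with the unit clause (~s).
So every satisfying assignment has q = True.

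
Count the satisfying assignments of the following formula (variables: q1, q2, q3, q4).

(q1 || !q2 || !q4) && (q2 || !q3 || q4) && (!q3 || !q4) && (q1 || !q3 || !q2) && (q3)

There are 2^4 = 16 truth assignments over (q1, q2, q3, q4).
Split on q3. With q3 = true, the clauses containing q3 are satisfied and !q3 drops from the rest; 1 of the 2^3 = 8 assignments to the other variables satisfy what remains.
With q3 = false, by the same count on the reduced clause set, 0 assignments work.
(One model: q1=T, q2=T, q3=T, q4=F.)
Total: 1 + 0 = 1.

1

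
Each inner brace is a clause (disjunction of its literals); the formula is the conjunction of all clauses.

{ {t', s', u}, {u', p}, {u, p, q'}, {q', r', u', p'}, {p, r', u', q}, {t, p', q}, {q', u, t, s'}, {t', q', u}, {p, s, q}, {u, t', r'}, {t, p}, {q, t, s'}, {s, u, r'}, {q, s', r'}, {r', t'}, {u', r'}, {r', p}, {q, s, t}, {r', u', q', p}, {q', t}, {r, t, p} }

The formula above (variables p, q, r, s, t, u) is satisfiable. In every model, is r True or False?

Suppose r = 1.
The clause (t') is unit, so t = 0.
The clause (p) is unit, so p = 1.
The clause (q) is unit, so q = 1.
That conflicts with the unit clause (q').
So every satisfying assignment has r = False.

False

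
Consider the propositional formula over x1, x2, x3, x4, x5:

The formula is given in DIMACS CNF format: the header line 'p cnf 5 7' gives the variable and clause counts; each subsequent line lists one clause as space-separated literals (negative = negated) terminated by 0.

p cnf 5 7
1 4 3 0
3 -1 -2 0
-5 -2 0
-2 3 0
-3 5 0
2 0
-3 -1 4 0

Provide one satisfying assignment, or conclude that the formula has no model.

(x2) alone gives x2 = True.
(¬x5) alone gives x5 = False.
(x3) alone gives x3 = True.
But (¬x3) is also a unit clause — contradiction.

UNSATISFIABLE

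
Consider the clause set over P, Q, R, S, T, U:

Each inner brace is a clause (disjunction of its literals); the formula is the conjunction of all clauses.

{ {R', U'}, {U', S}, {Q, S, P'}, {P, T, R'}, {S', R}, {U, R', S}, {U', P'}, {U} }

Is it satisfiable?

(U) alone gives U = 1.
(R') alone gives R = 0.
(S) alone gives S = 1.
That conflicts with the unit clause (S').
No assignment satisfies every clause.

No, unsatisfiable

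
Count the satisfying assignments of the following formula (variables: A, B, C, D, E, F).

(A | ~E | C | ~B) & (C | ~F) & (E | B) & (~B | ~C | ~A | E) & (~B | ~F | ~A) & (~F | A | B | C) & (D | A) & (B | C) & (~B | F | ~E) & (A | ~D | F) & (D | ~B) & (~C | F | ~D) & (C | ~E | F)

7

There are 2^6 = 64 truth assignments over (A, B, C, D, E, F).
Split on A. With A = 1, the clauses containing A are satisfied and ~A drops from the rest; 4 of the 2^5 = 32 assignments to the other variables satisfy what remains.
With A = 0, by the same count on the reduced clause set, 3 assignments work.
(One model: A=F, B=F, C=T, D=T, E=T, F=T.)
Total: 4 + 3 = 7.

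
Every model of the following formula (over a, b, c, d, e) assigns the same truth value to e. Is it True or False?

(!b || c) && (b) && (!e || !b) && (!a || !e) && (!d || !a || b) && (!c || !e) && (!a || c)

False

Suppose e = true.
From the singleton clause (b), b = true.
That conflicts with the unit clause (!b).
So every satisfying assignment has e = False.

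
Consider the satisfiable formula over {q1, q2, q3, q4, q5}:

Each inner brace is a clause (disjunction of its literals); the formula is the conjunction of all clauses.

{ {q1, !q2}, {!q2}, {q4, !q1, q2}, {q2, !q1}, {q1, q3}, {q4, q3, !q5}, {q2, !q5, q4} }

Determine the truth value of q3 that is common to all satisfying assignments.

True

Suppose q3 = false.
The clause (!q2) is unit, so q2 = false.
The clause (!q1) is unit, so q1 = false.
Now (q1) is unsatisfied and unit — conflict.
So every satisfying assignment has q3 = True.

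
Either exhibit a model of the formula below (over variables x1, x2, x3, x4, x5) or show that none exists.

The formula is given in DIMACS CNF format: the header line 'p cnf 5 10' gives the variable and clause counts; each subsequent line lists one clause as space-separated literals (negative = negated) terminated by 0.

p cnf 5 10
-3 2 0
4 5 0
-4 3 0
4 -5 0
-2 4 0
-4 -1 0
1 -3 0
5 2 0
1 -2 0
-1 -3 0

UNSATISFIABLE

Branch on x3: set x3 = False.
The clause (¬x4) is unit, so x4 = False.
The clause (x5) is unit, so x5 = True.
Now (¬x5) is unsatisfied and unit — conflict.
Undo x3 and try x3 = True.
The clause (x2) is unit, so x2 = True.
The clause (x4) is unit, so x4 = True.
The clause (¬x1) is unit, so x1 = False.
Now (x1) is unsatisfied and unit — conflict.
Neither x3 = True nor x3 = False works.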